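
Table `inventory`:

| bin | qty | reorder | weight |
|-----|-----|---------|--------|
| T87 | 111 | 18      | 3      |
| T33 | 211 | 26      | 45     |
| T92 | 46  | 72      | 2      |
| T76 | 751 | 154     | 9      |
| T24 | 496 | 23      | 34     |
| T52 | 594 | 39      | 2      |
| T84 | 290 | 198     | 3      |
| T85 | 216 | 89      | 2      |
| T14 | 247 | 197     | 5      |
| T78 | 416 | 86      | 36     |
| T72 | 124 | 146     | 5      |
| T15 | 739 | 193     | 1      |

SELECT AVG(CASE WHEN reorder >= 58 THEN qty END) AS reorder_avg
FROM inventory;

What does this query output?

353.625

bin=T87: ✗
bin=T33: ✗
bin=T92: ✓ → 46
bin=T76: ✓ → 751
bin=T24: ✗
bin=T52: ✗
bin=T84: ✓ → 290
bin=T85: ✓ → 216
bin=T14: ✓ → 247
bin=T78: ✓ → 416
bin=T72: ✓ → 124
bin=T15: ✓ → 739
reorder_avg = (46 + 751 + 290 + 216 + 247 + 416 + 124 + 739) / 8 = 353.625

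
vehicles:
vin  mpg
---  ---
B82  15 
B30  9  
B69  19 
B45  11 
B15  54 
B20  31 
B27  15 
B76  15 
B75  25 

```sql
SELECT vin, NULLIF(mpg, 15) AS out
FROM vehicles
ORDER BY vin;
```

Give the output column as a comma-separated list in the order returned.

vin=B15: mpg=54 vs 15: differ → 54
vin=B20: mpg=31 vs 15: differ → 31
vin=B27: mpg=15 vs 15: equal → NULL
vin=B30: mpg=9 vs 15: differ → 9
vin=B45: mpg=11 vs 15: differ → 11
vin=B69: mpg=19 vs 15: differ → 19
vin=B75: mpg=25 vs 15: differ → 25
vin=B76: mpg=15 vs 15: equal → NULL
vin=B82: mpg=15 vs 15: equal → NULL

54, 31, NULL, 9, 11, 19, 25, NULL, NULL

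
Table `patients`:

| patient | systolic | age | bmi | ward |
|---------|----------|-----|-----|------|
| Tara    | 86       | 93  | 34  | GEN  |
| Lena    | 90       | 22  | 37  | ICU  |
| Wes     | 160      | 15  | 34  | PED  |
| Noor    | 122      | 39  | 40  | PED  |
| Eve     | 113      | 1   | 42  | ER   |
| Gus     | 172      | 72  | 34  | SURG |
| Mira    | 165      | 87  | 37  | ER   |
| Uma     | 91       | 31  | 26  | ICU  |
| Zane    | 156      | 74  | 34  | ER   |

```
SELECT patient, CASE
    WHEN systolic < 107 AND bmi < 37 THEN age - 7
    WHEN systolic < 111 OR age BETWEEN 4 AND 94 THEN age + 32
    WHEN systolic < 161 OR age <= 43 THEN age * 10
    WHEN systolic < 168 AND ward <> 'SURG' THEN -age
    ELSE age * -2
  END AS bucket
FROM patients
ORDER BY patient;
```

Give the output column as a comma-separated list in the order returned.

patient=Eve: systolic < 161 OR age <= 43 → 10
patient=Gus: systolic < 111 OR age BETWEEN 4 AND 94 → 104
patient=Lena: systolic < 111 OR age BETWEEN 4 AND 94 → 54
patient=Mira: systolic < 111 OR age BETWEEN 4 AND 94 → 119
patient=Noor: systolic < 111 OR age BETWEEN 4 AND 94 → 71
patient=Tara: systolic < 107 AND bmi < 37 → 86
patient=Uma: systolic < 107 AND bmi < 37 → 24
patient=Wes: systolic < 111 OR age BETWEEN 4 AND 94 → 47
patient=Zane: systolic < 111 OR age BETWEEN 4 AND 94 → 106

10, 104, 54, 119, 71, 86, 24, 47, 106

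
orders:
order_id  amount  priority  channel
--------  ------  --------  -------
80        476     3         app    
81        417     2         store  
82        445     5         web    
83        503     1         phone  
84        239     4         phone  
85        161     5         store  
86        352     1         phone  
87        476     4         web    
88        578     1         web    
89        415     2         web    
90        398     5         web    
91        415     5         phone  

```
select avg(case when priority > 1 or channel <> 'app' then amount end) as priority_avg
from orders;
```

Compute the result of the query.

406.25

order_id=80: ✓ → 476
order_id=81: ✓ → 417
order_id=82: ✓ → 445
order_id=83: ✓ → 503
order_id=84: ✓ → 239
order_id=85: ✓ → 161
order_id=86: ✓ → 352
order_id=87: ✓ → 476
order_id=88: ✓ → 578
order_id=89: ✓ → 415
order_id=90: ✓ → 398
order_id=91: ✓ → 415
priority_avg = (476 + 417 + 445 + 503 + 239 + 161 + 352 + 476 + 578 + 415 + 398 + 415) / 12 = 406.25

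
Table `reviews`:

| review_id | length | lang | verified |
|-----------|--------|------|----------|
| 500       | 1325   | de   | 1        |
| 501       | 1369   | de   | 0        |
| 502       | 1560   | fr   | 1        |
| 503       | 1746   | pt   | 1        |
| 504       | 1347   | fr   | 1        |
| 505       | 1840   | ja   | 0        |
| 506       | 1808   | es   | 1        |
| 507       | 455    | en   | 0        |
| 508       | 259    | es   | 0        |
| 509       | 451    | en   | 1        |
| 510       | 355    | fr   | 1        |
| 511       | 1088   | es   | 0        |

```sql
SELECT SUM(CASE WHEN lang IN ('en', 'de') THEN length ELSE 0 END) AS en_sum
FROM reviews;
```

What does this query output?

review_id=500: ✓ → 1325
review_id=501: ✓ → 1369
review_id=502: ✗
review_id=503: ✗
review_id=504: ✗
review_id=505: ✗
review_id=506: ✗
review_id=507: ✓ → 455
review_id=508: ✗
review_id=509: ✓ → 451
review_id=510: ✗
review_id=511: ✗
en_sum = 1325 + 1369 + 455 + 451 = 3600

3600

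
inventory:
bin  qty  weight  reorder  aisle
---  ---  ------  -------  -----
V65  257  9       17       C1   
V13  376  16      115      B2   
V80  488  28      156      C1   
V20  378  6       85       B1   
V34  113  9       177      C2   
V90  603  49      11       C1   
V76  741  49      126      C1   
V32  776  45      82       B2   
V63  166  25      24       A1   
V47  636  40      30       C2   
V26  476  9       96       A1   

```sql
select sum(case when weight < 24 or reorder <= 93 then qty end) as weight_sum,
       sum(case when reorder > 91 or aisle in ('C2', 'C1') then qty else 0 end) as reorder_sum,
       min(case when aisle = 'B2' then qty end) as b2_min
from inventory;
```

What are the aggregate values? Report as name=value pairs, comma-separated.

weight_sum=3781, reorder_sum=3690, b2_min=376

[weight_sum: weight < 24 or reorder <= 93]
bin=V65: ✓ → 257
bin=V13: ✓ → 376
bin=V80: ✗
bin=V20: ✓ → 378
bin=V34: ✓ → 113
bin=V90: ✓ → 603
bin=V76: ✗
bin=V32: ✓ → 776
bin=V63: ✓ → 166
bin=V47: ✓ → 636
bin=V26: ✓ → 476
weight_sum = 257 + 376 + 378 + 113 + 603 + 776 + 166 + 636 + 476 = 3781
—
[reorder_sum: reorder > 91 or aisle in ('C2', 'C1')]
bin=V65: ✓ → 257
bin=V13: ✓ → 376
bin=V80: ✓ → 488
bin=V20: ✗
bin=V34: ✓ → 113
bin=V90: ✓ → 603
bin=V76: ✓ → 741
bin=V32: ✗
bin=V63: ✗
bin=V47: ✓ → 636
bin=V26: ✓ → 476
reorder_sum = 257 + 376 + 488 + 113 + 603 + 741 + 636 + 476 = 3690
—
[b2_min: aisle = 'B2']
bin=V65: ✗
bin=V13: ✓ → 376
bin=V80: ✗
bin=V20: ✗
bin=V34: ✗
bin=V90: ✗
bin=V76: ✗
bin=V32: ✓ → 776
bin=V63: ✗
bin=V47: ✗
bin=V26: ✗
b2_min = MIN(376, 776) = 376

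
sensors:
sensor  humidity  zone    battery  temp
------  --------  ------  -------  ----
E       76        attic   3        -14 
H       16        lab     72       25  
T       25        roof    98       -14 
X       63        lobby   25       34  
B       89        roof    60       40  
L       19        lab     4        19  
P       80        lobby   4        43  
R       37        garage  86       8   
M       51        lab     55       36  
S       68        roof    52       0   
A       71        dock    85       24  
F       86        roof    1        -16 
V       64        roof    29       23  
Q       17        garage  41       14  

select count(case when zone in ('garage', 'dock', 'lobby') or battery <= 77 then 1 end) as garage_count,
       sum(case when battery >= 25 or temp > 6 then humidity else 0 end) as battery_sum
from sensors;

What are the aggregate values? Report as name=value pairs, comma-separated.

garage_count=13, battery_sum=600

[garage_count: zone in ('garage', 'dock', 'lobby') or battery <= 77]
sensor=E: ✓ → 1
sensor=H: ✓ → 1
sensor=T: ✗
sensor=X: ✓ → 1
sensor=B: ✓ → 1
sensor=L: ✓ → 1
sensor=P: ✓ → 1
sensor=R: ✓ → 1
sensor=M: ✓ → 1
sensor=S: ✓ → 1
sensor=A: ✓ → 1
sensor=F: ✓ → 1
sensor=V: ✓ → 1
sensor=Q: ✓ → 1
garage_count = COUNT(1, 1, 1, 1, 1, 1, 1, 1, 1, 1, 1, 1, 1) = 13
—
[battery_sum: battery >= 25 or temp > 6]
sensor=E: ✗
sensor=H: ✓ → 16
sensor=T: ✓ → 25
sensor=X: ✓ → 63
sensor=B: ✓ → 89
sensor=L: ✓ → 19
sensor=P: ✓ → 80
sensor=R: ✓ → 37
sensor=M: ✓ → 51
sensor=S: ✓ → 68
sensor=A: ✓ → 71
sensor=F: ✗
sensor=V: ✓ → 64
sensor=Q: ✓ → 17
battery_sum = 16 + 25 + 63 + 89 + 19 + 80 + 37 + 51 + 68 + 71 + 64 + 17 = 600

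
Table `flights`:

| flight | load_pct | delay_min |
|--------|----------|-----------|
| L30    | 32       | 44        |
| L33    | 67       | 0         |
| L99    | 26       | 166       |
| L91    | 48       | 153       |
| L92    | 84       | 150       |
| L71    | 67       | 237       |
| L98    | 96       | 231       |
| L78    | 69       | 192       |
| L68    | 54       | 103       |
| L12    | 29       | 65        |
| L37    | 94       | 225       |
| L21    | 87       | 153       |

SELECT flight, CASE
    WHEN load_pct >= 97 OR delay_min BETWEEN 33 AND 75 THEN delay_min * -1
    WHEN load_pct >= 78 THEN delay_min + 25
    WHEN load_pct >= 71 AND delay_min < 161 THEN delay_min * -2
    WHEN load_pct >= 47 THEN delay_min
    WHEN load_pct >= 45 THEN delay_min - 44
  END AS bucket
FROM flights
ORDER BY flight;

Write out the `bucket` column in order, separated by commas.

flight=L12: load_pct >= 97 OR delay_min BETWEEN 33 AND 75 → -65
flight=L21: load_pct >= 78 → 178
flight=L30: load_pct >= 97 OR delay_min BETWEEN 33 AND 75 → -44
flight=L33: load_pct >= 47 → 0
flight=L37: load_pct >= 78 → 250
flight=L68: load_pct >= 47 → 103
flight=L71: load_pct >= 47 → 237
flight=L78: load_pct >= 47 → 192
flight=L91: load_pct >= 47 → 153
flight=L92: load_pct >= 78 → 175
flight=L98: load_pct >= 78 → 256
flight=L99: (no match → NULL) → NULL

-65, 178, -44, 0, 250, 103, 237, 192, 153, 175, 256, NULL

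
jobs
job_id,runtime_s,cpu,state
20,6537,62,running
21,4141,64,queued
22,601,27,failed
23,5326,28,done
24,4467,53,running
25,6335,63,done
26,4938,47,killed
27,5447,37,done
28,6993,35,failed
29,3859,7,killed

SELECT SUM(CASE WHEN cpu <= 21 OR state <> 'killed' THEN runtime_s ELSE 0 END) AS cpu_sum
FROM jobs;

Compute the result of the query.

job_id=20: ✓ → 6537
job_id=21: ✓ → 4141
job_id=22: ✓ → 601
job_id=23: ✓ → 5326
job_id=24: ✓ → 4467
job_id=25: ✓ → 6335
job_id=26: ✗
job_id=27: ✓ → 5447
job_id=28: ✓ → 6993
job_id=29: ✓ → 3859
cpu_sum = 6537 + 4141 + 601 + 5326 + 4467 + 6335 + 5447 + 6993 + 3859 = 43706

43706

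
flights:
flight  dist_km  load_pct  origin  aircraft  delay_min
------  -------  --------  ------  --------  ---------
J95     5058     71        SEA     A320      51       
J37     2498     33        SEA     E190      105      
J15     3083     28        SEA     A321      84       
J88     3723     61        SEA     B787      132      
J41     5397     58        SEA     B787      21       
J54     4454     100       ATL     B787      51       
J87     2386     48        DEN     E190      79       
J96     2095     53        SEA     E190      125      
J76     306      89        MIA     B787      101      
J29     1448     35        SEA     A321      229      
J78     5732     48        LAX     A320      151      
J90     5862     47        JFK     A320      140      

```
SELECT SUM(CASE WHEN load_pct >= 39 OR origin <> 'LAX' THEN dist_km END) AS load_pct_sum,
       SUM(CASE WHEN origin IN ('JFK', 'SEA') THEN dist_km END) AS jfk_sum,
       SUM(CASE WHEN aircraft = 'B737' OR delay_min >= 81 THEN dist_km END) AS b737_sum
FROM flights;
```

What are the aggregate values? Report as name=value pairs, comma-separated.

[load_pct_sum: load_pct >= 39 OR origin <> 'LAX']
flight=J95: ✓ → 5058
flight=J37: ✓ → 2498
flight=J15: ✓ → 3083
flight=J88: ✓ → 3723
flight=J41: ✓ → 5397
flight=J54: ✓ → 4454
flight=J87: ✓ → 2386
flight=J96: ✓ → 2095
flight=J76: ✓ → 306
flight=J29: ✓ → 1448
flight=J78: ✓ → 5732
flight=J90: ✓ → 5862
load_pct_sum = 5058 + 2498 + 3083 + 3723 + 5397 + 4454 + 2386 + 2095 + 306 + 1448 + 5732 + 5862 = 42042
—
[jfk_sum: origin IN ('JFK', 'SEA')]
flight=J95: ✓ → 5058
flight=J37: ✓ → 2498
flight=J15: ✓ → 3083
flight=J88: ✓ → 3723
flight=J41: ✓ → 5397
flight=J54: ✗
flight=J87: ✗
flight=J96: ✓ → 2095
flight=J76: ✗
flight=J29: ✓ → 1448
flight=J78: ✗
flight=J90: ✓ → 5862
jfk_sum = 5058 + 2498 + 3083 + 3723 + 5397 + 2095 + 1448 + 5862 = 29164
—
[b737_sum: aircraft = 'B737' OR delay_min >= 81]
flight=J95: ✗
flight=J37: ✓ → 2498
flight=J15: ✓ → 3083
flight=J88: ✓ → 3723
flight=J41: ✗
flight=J54: ✗
flight=J87: ✗
flight=J96: ✓ → 2095
flight=J76: ✓ → 306
flight=J29: ✓ → 1448
flight=J78: ✓ → 5732
flight=J90: ✓ → 5862
b737_sum = 2498 + 3083 + 3723 + 2095 + 306 + 1448 + 5732 + 5862 = 24747

load_pct_sum=42042, jfk_sum=29164, b737_sum=24747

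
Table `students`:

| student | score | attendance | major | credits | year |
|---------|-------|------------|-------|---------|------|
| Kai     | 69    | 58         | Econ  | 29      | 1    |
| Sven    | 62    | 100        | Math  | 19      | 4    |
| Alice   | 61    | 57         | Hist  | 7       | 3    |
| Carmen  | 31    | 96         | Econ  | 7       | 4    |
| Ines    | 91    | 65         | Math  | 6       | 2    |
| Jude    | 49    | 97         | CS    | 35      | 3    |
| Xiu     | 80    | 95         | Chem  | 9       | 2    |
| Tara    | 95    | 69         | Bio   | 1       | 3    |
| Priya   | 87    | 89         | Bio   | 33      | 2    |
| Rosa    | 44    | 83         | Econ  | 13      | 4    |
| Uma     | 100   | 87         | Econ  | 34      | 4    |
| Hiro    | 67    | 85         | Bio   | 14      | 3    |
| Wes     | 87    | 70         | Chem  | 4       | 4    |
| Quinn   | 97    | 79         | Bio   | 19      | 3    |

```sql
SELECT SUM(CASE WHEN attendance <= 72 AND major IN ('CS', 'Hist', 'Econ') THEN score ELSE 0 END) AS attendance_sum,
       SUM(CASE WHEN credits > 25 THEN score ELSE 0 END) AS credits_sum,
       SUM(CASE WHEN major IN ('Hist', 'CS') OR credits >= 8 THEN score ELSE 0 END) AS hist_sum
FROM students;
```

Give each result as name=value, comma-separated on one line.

attendance_sum=130, credits_sum=305, hist_sum=716

[attendance_sum: attendance <= 72 AND major IN ('CS', 'Hist', 'Econ')]
student=Kai: ✓ → 69
student=Sven: ✗
student=Alice: ✓ → 61
student=Carmen: ✗
student=Ines: ✗
student=Jude: ✗
student=Xiu: ✗
student=Tara: ✗
student=Priya: ✗
student=Rosa: ✗
student=Uma: ✗
student=Hiro: ✗
student=Wes: ✗
student=Quinn: ✗
attendance_sum = 69 + 61 = 130
—
[credits_sum: credits > 25]
student=Kai: ✓ → 69
student=Sven: ✗
student=Alice: ✗
student=Carmen: ✗
student=Ines: ✗
student=Jude: ✓ → 49
student=Xiu: ✗
student=Tara: ✗
student=Priya: ✓ → 87
student=Rosa: ✗
student=Uma: ✓ → 100
student=Hiro: ✗
student=Wes: ✗
student=Quinn: ✗
credits_sum = 69 + 49 + 87 + 100 = 305
—
[hist_sum: major IN ('Hist', 'CS') OR credits >= 8]
student=Kai: ✓ → 69
student=Sven: ✓ → 62
student=Alice: ✓ → 61
student=Carmen: ✗
student=Ines: ✗
student=Jude: ✓ → 49
student=Xiu: ✓ → 80
student=Tara: ✗
student=Priya: ✓ → 87
student=Rosa: ✓ → 44
student=Uma: ✓ → 100
student=Hiro: ✓ → 67
student=Wes: ✗
student=Quinn: ✓ → 97
hist_sum = 69 + 62 + 61 + 49 + 80 + 87 + 44 + 100 + 67 + 97 = 716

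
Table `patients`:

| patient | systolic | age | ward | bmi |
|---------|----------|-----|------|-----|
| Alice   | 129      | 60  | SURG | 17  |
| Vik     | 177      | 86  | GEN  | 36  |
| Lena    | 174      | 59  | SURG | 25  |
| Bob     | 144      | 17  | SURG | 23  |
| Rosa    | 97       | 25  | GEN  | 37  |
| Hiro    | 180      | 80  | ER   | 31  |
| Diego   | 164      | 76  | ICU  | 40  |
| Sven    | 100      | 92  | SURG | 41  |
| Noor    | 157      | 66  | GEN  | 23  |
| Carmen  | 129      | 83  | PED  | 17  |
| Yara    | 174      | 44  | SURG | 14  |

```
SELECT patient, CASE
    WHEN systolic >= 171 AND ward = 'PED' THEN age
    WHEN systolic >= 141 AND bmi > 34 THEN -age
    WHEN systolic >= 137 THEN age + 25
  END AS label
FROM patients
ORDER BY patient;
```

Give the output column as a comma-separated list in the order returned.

NULL, 42, NULL, -76, 105, 84, 91, NULL, NULL, -86, 69

patient=Alice: (no match → NULL) → NULL
patient=Bob: systolic >= 137 → 42
patient=Carmen: (no match → NULL) → NULL
patient=Diego: systolic >= 141 AND bmi > 34 → -76
patient=Hiro: systolic >= 137 → 105
patient=Lena: systolic >= 137 → 84
patient=Noor: systolic >= 137 → 91
patient=Rosa: (no match → NULL) → NULL
patient=Sven: (no match → NULL) → NULL
patient=Vik: systolic >= 141 AND bmi > 34 → -86
patient=Yara: systolic >= 137 → 69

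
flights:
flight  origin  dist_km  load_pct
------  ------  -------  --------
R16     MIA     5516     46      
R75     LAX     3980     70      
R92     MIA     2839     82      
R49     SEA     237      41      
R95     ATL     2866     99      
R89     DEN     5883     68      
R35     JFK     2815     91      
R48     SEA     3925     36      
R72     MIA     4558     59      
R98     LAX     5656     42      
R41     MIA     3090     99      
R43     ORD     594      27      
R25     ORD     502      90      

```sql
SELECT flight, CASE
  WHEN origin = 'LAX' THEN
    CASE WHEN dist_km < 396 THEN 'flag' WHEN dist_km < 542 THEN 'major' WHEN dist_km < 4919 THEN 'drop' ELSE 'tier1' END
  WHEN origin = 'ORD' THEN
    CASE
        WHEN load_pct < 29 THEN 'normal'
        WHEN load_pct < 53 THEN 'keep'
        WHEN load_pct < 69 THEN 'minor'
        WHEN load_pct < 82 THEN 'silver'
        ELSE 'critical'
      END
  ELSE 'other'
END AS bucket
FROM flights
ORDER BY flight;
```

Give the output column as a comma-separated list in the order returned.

flight=R16: origin='MIA' → outer ELSE → other
flight=R25: origin='ORD' → inner[ELSE] → critical
flight=R35: origin='JFK' → outer ELSE → other
flight=R41: origin='MIA' → outer ELSE → other
flight=R43: origin='ORD' → inner[load_pct < 29] → normal
flight=R48: origin='SEA' → outer ELSE → other
flight=R49: origin='SEA' → outer ELSE → other
flight=R72: origin='MIA' → outer ELSE → other
flight=R75: origin='LAX' → inner[dist_km < 4919] → drop
flight=R89: origin='DEN' → outer ELSE → other
flight=R92: origin='MIA' → outer ELSE → other
flight=R95: origin='ATL' → outer ELSE → other
flight=R98: origin='LAX' → inner[ELSE] → tier1

other, critical, other, other, normal, other, other, other, drop, other, other, other, tier1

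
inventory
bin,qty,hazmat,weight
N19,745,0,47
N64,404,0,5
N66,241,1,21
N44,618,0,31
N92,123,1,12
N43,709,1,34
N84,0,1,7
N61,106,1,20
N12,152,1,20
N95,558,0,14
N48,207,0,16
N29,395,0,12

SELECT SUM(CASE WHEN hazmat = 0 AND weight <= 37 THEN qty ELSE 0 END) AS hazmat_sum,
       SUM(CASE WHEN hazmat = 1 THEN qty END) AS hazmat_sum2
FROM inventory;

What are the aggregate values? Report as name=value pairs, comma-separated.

[hazmat_sum: hazmat = 0 AND weight <= 37]
bin=N19: ✗
bin=N64: ✓ → 404
bin=N66: ✗
bin=N44: ✓ → 618
bin=N92: ✗
bin=N43: ✗
bin=N84: ✗
bin=N61: ✗
bin=N12: ✗
bin=N95: ✓ → 558
bin=N48: ✓ → 207
bin=N29: ✓ → 395
hazmat_sum = 404 + 618 + 558 + 207 + 395 = 2182
—
[hazmat_sum2: hazmat = 1]
bin=N19: ✗
bin=N64: ✗
bin=N66: ✓ → 241
bin=N44: ✗
bin=N92: ✓ → 123
bin=N43: ✓ → 709
bin=N84: ✓ → 0
bin=N61: ✓ → 106
bin=N12: ✓ → 152
bin=N95: ✗
bin=N48: ✗
bin=N29: ✗
hazmat_sum2 = 241 + 123 + 709 + 106 + 152 = 1331

hazmat_sum=2182, hazmat_sum2=1331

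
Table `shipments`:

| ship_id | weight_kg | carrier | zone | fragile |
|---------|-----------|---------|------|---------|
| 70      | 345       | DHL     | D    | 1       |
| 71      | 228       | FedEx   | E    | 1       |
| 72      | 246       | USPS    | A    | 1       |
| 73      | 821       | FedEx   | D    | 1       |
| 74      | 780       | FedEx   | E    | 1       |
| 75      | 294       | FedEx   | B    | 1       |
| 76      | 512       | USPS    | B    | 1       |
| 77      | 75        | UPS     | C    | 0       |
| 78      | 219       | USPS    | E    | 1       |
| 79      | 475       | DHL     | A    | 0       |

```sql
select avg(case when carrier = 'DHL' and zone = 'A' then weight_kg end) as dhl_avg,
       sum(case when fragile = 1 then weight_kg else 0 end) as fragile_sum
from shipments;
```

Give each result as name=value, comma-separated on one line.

dhl_avg=475, fragile_sum=3445

[dhl_avg: carrier = 'DHL' and zone = 'A']
ship_id=70: ✗
ship_id=71: ✗
ship_id=72: ✗
ship_id=73: ✗
ship_id=74: ✗
ship_id=75: ✗
ship_id=76: ✗
ship_id=77: ✗
ship_id=78: ✗
ship_id=79: ✓ → 475
dhl_avg = 475
—
[fragile_sum: fragile = 1]
ship_id=70: ✓ → 345
ship_id=71: ✓ → 228
ship_id=72: ✓ → 246
ship_id=73: ✓ → 821
ship_id=74: ✓ → 780
ship_id=75: ✓ → 294
ship_id=76: ✓ → 512
ship_id=77: ✗
ship_id=78: ✓ → 219
ship_id=79: ✗
fragile_sum = 345 + 228 + 246 + 821 + 780 + 294 + 512 + 219 = 3445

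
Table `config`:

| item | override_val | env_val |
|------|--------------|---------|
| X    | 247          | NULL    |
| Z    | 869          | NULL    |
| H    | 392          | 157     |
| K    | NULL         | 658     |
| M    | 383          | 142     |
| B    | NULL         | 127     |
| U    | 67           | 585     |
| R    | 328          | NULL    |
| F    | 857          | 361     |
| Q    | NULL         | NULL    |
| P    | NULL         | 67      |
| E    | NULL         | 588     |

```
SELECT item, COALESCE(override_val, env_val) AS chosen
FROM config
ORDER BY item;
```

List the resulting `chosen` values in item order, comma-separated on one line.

item=B: override_val=NULL, env_val=127 → 127
item=E: override_val=NULL, env_val=588 → 588
item=F: override_val=857 → 857
item=H: override_val=392 → 392
item=K: override_val=NULL, env_val=658 → 658
item=M: override_val=383 → 383
item=P: override_val=NULL, env_val=67 → 67
item=Q: override_val=NULL, env_val=NULL (all NULL) → NULL
item=R: override_val=328 → 328
item=U: override_val=67 → 67
item=X: override_val=247 → 247
item=Z: override_val=869 → 869

127, 588, 857, 392, 658, 383, 67, NULL, 328, 67, 247, 869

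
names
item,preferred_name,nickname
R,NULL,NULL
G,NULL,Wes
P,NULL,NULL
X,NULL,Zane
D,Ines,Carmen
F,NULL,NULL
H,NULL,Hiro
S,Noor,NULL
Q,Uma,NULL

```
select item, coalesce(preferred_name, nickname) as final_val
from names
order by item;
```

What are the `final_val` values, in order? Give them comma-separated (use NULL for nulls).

Ines, NULL, Wes, Hiro, NULL, Uma, NULL, Noor, Zane

item=D: preferred_name=Ines → Ines
item=F: preferred_name=NULL, nickname=NULL (all NULL) → NULL
item=G: preferred_name=NULL, nickname=Wes → Wes
item=H: preferred_name=NULL, nickname=Hiro → Hiro
item=P: preferred_name=NULL, nickname=NULL (all NULL) → NULL
item=Q: preferred_name=Uma → Uma
item=R: preferred_name=NULL, nickname=NULL (all NULL) → NULL
item=S: preferred_name=Noor → Noor
item=X: preferred_name=NULL, nickname=Zane → Zane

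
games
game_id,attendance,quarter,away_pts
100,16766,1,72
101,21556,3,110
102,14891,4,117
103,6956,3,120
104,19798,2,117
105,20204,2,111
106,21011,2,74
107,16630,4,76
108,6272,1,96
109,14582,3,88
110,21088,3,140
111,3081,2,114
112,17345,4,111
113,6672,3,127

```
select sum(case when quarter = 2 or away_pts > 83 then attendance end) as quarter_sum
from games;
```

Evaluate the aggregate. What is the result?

game_id=100: ✗
game_id=101: ✓ → 21556
game_id=102: ✓ → 14891
game_id=103: ✓ → 6956
game_id=104: ✓ → 19798
game_id=105: ✓ → 20204
game_id=106: ✓ → 21011
game_id=107: ✗
game_id=108: ✓ → 6272
game_id=109: ✓ → 14582
game_id=110: ✓ → 21088
game_id=111: ✓ → 3081
game_id=112: ✓ → 17345
game_id=113: ✓ → 6672
quarter_sum = 21556 + 14891 + 6956 + 19798 + 20204 + 21011 + 6272 + 14582 + 21088 + 3081 + 17345 + 6672 = 173456

173456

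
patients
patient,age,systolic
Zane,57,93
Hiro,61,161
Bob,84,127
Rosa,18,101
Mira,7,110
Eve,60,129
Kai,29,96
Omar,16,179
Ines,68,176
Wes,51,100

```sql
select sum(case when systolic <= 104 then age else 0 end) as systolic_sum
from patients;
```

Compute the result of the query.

155

patient=Zane: ✓ → 57
patient=Hiro: ✗
patient=Bob: ✗
patient=Rosa: ✓ → 18
patient=Mira: ✗
patient=Eve: ✗
patient=Kai: ✓ → 29
patient=Omar: ✗
patient=Ines: ✗
patient=Wes: ✓ → 51
systolic_sum = 57 + 18 + 29 + 51 = 155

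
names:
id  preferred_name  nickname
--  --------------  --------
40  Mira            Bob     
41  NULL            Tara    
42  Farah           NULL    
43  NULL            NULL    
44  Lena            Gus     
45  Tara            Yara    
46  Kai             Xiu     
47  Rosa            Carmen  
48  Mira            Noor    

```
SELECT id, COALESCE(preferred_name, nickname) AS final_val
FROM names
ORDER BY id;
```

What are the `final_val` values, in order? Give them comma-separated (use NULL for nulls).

id=40: preferred_name=Mira → Mira
id=41: preferred_name=NULL, nickname=Tara → Tara
id=42: preferred_name=Farah → Farah
id=43: preferred_name=NULL, nickname=NULL (all NULL) → NULL
id=44: preferred_name=Lena → Lena
id=45: preferred_name=Tara → Tara
id=46: preferred_name=Kai → Kai
id=47: preferred_name=Rosa → Rosa
id=48: preferred_name=Mira → Mira

Mira, Tara, Farah, NULL, Lena, Tara, Kai, Rosa, Mira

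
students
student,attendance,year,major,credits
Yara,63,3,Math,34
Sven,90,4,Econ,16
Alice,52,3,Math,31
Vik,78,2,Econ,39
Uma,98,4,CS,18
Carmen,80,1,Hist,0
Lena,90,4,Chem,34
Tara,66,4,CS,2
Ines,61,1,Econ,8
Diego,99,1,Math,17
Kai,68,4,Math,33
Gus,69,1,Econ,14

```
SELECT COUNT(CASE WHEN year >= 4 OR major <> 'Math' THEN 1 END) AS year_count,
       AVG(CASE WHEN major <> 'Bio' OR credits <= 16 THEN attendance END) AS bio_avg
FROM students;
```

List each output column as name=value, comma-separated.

year_count=9, bio_avg=76.1666666667

[year_count: year >= 4 OR major <> 'Math']
student=Yara: ✗
student=Sven: ✓ → 1
student=Alice: ✗
student=Vik: ✓ → 1
student=Uma: ✓ → 1
student=Carmen: ✓ → 1
student=Lena: ✓ → 1
student=Tara: ✓ → 1
student=Ines: ✓ → 1
student=Diego: ✗
student=Kai: ✓ → 1
student=Gus: ✓ → 1
year_count = COUNT(1, 1, 1, 1, 1, 1, 1, 1, 1) = 9
—
[bio_avg: major <> 'Bio' OR credits <= 16]
student=Yara: ✓ → 63
student=Sven: ✓ → 90
student=Alice: ✓ → 52
student=Vik: ✓ → 78
student=Uma: ✓ → 98
student=Carmen: ✓ → 80
student=Lena: ✓ → 90
student=Tara: ✓ → 66
student=Ines: ✓ → 61
student=Diego: ✓ → 99
student=Kai: ✓ → 68
student=Gus: ✓ → 69
bio_avg = (63 + 90 + 52 + 78 + 98 + 80 + 90 + 66 + 61 + 99 + 68 + 69) / 12 = 76.1666666667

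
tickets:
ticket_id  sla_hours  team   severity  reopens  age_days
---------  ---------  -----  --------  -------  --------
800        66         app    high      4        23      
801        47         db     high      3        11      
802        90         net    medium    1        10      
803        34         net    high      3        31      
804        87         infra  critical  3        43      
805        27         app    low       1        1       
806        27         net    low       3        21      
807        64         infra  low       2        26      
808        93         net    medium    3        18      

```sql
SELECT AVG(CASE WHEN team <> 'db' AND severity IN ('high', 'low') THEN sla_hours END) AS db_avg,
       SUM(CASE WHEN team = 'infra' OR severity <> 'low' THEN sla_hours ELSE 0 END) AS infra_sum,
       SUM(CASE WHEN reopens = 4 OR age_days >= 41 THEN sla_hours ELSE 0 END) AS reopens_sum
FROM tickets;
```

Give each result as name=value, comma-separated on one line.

[db_avg: team <> 'db' AND severity IN ('high', 'low')]
ticket_id=800: ✓ → 66
ticket_id=801: ✗
ticket_id=802: ✗
ticket_id=803: ✓ → 34
ticket_id=804: ✗
ticket_id=805: ✓ → 27
ticket_id=806: ✓ → 27
ticket_id=807: ✓ → 64
ticket_id=808: ✗
db_avg = (66 + 34 + 27 + 27 + 64) / 5 = 43.6
—
[infra_sum: team = 'infra' OR severity <> 'low']
ticket_id=800: ✓ → 66
ticket_id=801: ✓ → 47
ticket_id=802: ✓ → 90
ticket_id=803: ✓ → 34
ticket_id=804: ✓ → 87
ticket_id=805: ✗
ticket_id=806: ✗
ticket_id=807: ✓ → 64
ticket_id=808: ✓ → 93
infra_sum = 66 + 47 + 90 + 34 + 87 + 64 + 93 = 481
—
[reopens_sum: reopens = 4 OR age_days >= 41]
ticket_id=800: ✓ → 66
ticket_id=801: ✗
ticket_id=802: ✗
ticket_id=803: ✗
ticket_id=804: ✓ → 87
ticket_id=805: ✗
ticket_id=806: ✗
ticket_id=807: ✗
ticket_id=808: ✗
reopens_sum = 66 + 87 = 153

db_avg=43.6, infra_sum=481, reopens_sum=153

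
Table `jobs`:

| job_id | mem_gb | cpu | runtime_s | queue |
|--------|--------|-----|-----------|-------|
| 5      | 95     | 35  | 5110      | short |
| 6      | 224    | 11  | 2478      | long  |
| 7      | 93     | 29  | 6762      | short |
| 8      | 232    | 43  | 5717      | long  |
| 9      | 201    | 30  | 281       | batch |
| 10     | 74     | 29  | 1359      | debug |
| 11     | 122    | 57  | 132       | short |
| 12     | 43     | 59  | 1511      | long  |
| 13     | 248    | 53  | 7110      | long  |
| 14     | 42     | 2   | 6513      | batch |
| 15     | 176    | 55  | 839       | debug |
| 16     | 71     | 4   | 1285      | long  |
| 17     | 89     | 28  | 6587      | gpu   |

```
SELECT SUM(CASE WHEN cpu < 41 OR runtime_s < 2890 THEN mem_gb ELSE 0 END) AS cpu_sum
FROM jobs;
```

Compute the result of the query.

job_id=5: ✓ → 95
job_id=6: ✓ → 224
job_id=7: ✓ → 93
job_id=8: ✗
job_id=9: ✓ → 201
job_id=10: ✓ → 74
job_id=11: ✓ → 122
job_id=12: ✓ → 43
job_id=13: ✗
job_id=14: ✓ → 42
job_id=15: ✓ → 176
job_id=16: ✓ → 71
job_id=17: ✓ → 89
cpu_sum = 95 + 224 + 93 + 201 + 74 + 122 + 43 + 42 + 176 + 71 + 89 = 1230

1230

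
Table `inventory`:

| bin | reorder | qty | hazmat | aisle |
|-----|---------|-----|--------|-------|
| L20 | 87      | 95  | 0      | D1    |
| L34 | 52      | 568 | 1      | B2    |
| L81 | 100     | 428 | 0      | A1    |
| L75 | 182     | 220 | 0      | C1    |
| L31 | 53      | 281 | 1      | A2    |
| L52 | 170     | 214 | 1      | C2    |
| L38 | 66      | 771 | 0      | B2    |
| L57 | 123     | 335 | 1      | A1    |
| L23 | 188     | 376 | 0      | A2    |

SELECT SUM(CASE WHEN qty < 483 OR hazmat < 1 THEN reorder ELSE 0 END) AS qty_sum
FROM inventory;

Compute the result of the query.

bin=L20: ✓ → 87
bin=L34: ✗
bin=L81: ✓ → 100
bin=L75: ✓ → 182
bin=L31: ✓ → 53
bin=L52: ✓ → 170
bin=L38: ✓ → 66
bin=L57: ✓ → 123
bin=L23: ✓ → 188
qty_sum = 87 + 100 + 182 + 53 + 170 + 66 + 123 + 188 = 969

969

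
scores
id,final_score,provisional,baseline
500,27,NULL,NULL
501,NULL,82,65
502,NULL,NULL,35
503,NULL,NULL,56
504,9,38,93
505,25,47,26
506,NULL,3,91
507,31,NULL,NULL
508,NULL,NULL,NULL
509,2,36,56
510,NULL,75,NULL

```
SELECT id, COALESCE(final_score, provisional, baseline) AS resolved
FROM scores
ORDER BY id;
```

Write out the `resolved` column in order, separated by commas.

27, 82, 35, 56, 9, 25, 3, 31, NULL, 2, 75

id=500: final_score=27 → 27
id=501: final_score=NULL, provisional=82 → 82
id=502: final_score=NULL, provisional=NULL, baseline=35 → 35
id=503: final_score=NULL, provisional=NULL, baseline=56 → 56
id=504: final_score=9 → 9
id=505: final_score=25 → 25
id=506: final_score=NULL, provisional=3 → 3
id=507: final_score=31 → 31
id=508: final_score=NULL, provisional=NULL, baseline=NULL (all NULL) → NULL
id=509: final_score=2 → 2
id=510: final_score=NULL, provisional=75 → 75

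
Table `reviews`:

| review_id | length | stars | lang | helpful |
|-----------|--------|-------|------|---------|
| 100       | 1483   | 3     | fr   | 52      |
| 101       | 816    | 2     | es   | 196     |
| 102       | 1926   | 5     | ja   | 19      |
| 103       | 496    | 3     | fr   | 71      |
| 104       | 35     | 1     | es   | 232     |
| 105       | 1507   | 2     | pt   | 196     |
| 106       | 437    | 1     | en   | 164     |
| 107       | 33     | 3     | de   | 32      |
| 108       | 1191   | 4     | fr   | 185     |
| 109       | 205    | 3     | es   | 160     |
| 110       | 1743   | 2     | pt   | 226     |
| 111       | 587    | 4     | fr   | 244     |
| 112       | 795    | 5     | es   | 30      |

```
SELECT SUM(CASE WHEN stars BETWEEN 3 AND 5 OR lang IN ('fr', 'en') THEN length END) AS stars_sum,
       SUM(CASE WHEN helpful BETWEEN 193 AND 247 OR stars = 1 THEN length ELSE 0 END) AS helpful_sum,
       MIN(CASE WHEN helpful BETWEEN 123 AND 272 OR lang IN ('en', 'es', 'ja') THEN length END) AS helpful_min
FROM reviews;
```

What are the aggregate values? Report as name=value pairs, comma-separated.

[stars_sum: stars BETWEEN 3 AND 5 OR lang IN ('fr', 'en')]
review_id=100: ✓ → 1483
review_id=101: ✗
review_id=102: ✓ → 1926
review_id=103: ✓ → 496
review_id=104: ✗
review_id=105: ✗
review_id=106: ✓ → 437
review_id=107: ✓ → 33
review_id=108: ✓ → 1191
review_id=109: ✓ → 205
review_id=110: ✗
review_id=111: ✓ → 587
review_id=112: ✓ → 795
stars_sum = 1483 + 1926 + 496 + 437 + 33 + 1191 + 205 + 587 + 795 = 7153
—
[helpful_sum: helpful BETWEEN 193 AND 247 OR stars = 1]
review_id=100: ✗
review_id=101: ✓ → 816
review_id=102: ✗
review_id=103: ✗
review_id=104: ✓ → 35
review_id=105: ✓ → 1507
review_id=106: ✓ → 437
review_id=107: ✗
review_id=108: ✗
review_id=109: ✗
review_id=110: ✓ → 1743
review_id=111: ✓ → 587
review_id=112: ✗
helpful_sum = 816 + 35 + 1507 + 437 + 1743 + 587 = 5125
—
[helpful_min: helpful BETWEEN 123 AND 272 OR lang IN ('en', 'es', 'ja')]
review_id=100: ✗
review_id=101: ✓ → 816
review_id=102: ✓ → 1926
review_id=103: ✗
review_id=104: ✓ → 35
review_id=105: ✓ → 1507
review_id=106: ✓ → 437
review_id=107: ✗
review_id=108: ✓ → 1191
review_id=109: ✓ → 205
review_id=110: ✓ → 1743
review_id=111: ✓ → 587
review_id=112: ✓ → 795
helpful_min = MIN(816, 1926, 35, 1507, 437, 1191, 205, 1743, 587, 795) = 35

stars_sum=7153, helpful_sum=5125, helpful_min=35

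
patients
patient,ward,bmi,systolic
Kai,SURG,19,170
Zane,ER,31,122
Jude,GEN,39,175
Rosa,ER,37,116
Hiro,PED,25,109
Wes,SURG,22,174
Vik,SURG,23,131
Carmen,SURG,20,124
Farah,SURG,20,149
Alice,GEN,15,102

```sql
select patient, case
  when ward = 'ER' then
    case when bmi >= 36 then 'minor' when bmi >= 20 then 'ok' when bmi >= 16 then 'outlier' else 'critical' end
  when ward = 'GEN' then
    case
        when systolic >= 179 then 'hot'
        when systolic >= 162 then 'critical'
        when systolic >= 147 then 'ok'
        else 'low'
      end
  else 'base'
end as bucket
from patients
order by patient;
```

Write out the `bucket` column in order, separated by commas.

patient=Alice: ward='GEN' → inner[ELSE] → low
patient=Carmen: ward='SURG' → outer ELSE → base
patient=Farah: ward='SURG' → outer ELSE → base
patient=Hiro: ward='PED' → outer ELSE → base
patient=Jude: ward='GEN' → inner[systolic >= 162] → critical
patient=Kai: ward='SURG' → outer ELSE → base
patient=Rosa: ward='ER' → inner[bmi >= 36] → minor
patient=Vik: ward='SURG' → outer ELSE → base
patient=Wes: ward='SURG' → outer ELSE → base
patient=Zane: ward='ER' → inner[bmi >= 20] → ok

low, base, base, base, critical, base, minor, base, base, ok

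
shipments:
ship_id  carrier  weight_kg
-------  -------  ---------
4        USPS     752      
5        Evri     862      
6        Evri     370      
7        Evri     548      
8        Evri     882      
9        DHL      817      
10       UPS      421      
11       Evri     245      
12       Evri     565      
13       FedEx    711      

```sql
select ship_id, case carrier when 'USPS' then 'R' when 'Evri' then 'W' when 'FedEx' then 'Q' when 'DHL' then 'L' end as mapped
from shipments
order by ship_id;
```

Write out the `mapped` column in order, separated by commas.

ship_id=4: carrier='USPS' → R
ship_id=5: carrier='Evri' → W
ship_id=6: carrier='Evri' → W
ship_id=7: carrier='Evri' → W
ship_id=8: carrier='Evri' → W
ship_id=9: carrier='DHL' → L
ship_id=10: (no match → NULL) → NULL
ship_id=11: carrier='Evri' → W
ship_id=12: carrier='Evri' → W
ship_id=13: carrier='FedEx' → Q

R, W, W, W, W, L, NULL, W, W, Q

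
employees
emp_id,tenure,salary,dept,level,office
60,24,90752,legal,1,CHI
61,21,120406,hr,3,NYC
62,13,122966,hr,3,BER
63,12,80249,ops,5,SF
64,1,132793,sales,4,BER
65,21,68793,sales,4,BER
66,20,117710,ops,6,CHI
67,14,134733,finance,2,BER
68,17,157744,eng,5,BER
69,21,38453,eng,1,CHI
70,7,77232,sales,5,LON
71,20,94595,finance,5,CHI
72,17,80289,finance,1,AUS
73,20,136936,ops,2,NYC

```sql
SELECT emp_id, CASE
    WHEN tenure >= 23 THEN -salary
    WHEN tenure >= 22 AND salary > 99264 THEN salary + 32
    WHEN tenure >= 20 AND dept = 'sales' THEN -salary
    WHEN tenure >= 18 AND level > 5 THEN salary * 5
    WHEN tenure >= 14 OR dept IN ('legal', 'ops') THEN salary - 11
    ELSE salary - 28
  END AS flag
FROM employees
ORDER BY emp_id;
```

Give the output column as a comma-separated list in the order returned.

-90752, 120395, 122938, 80238, 132765, -68793, 588550, 134722, 157733, 38442, 77204, 94584, 80278, 136925

emp_id=60: tenure >= 23 → -90752
emp_id=61: tenure >= 14 OR dept IN ('legal', 'ops') → 120395
emp_id=62: ELSE → 122938
emp_id=63: tenure >= 14 OR dept IN ('legal', 'ops') → 80238
emp_id=64: ELSE → 132765
emp_id=65: tenure >= 20 AND dept = 'sales' → -68793
emp_id=66: tenure >= 18 AND level > 5 → 588550
emp_id=67: tenure >= 14 OR dept IN ('legal', 'ops') → 134722
emp_id=68: tenure >= 14 OR dept IN ('legal', 'ops') → 157733
emp_id=69: tenure >= 14 OR dept IN ('legal', 'ops') → 38442
emp_id=70: ELSE → 77204
emp_id=71: tenure >= 14 OR dept IN ('legal', 'ops') → 94584
emp_id=72: tenure >= 14 OR dept IN ('legal', 'ops') → 80278
emp_id=73: tenure >= 14 OR dept IN ('legal', 'ops') → 136925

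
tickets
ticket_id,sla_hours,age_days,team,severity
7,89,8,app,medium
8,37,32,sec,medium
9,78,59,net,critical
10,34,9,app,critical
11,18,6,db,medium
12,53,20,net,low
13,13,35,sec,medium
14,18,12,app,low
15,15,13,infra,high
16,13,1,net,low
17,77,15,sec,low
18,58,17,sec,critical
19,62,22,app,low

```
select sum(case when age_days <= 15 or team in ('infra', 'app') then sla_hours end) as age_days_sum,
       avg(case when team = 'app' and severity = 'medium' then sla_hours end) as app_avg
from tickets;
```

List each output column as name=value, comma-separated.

age_days_sum=326, app_avg=89

[age_days_sum: age_days <= 15 or team in ('infra', 'app')]
ticket_id=7: ✓ → 89
ticket_id=8: ✗
ticket_id=9: ✗
ticket_id=10: ✓ → 34
ticket_id=11: ✓ → 18
ticket_id=12: ✗
ticket_id=13: ✗
ticket_id=14: ✓ → 18
ticket_id=15: ✓ → 15
ticket_id=16: ✓ → 13
ticket_id=17: ✓ → 77
ticket_id=18: ✗
ticket_id=19: ✓ → 62
age_days_sum = 89 + 34 + 18 + 18 + 15 + 13 + 77 + 62 = 326
—
[app_avg: team = 'app' and severity = 'medium']
ticket_id=7: ✓ → 89
ticket_id=8: ✗
ticket_id=9: ✗
ticket_id=10: ✗
ticket_id=11: ✗
ticket_id=12: ✗
ticket_id=13: ✗
ticket_id=14: ✗
ticket_id=15: ✗
ticket_id=16: ✗
ticket_id=17: ✗
ticket_id=18: ✗
ticket_id=19: ✗
app_avg = 89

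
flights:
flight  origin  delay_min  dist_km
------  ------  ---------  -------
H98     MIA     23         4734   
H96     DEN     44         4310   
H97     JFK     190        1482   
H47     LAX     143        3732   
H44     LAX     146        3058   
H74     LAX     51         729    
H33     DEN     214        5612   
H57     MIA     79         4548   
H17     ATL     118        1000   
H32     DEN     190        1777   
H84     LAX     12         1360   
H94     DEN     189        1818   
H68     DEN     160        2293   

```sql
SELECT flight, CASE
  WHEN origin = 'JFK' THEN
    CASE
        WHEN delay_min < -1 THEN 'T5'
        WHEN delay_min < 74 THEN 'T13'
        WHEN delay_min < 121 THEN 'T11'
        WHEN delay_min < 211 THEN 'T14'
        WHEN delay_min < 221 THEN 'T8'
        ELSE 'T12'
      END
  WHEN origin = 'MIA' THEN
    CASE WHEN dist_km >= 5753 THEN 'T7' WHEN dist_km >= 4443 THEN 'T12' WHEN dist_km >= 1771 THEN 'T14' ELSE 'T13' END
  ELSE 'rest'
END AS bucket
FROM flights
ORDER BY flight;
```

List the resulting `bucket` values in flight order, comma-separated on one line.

flight=H17: origin='ATL' → outer ELSE → rest
flight=H32: origin='DEN' → outer ELSE → rest
flight=H33: origin='DEN' → outer ELSE → rest
flight=H44: origin='LAX' → outer ELSE → rest
flight=H47: origin='LAX' → outer ELSE → rest
flight=H57: origin='MIA' → inner[dist_km >= 4443] → T12
flight=H68: origin='DEN' → outer ELSE → rest
flight=H74: origin='LAX' → outer ELSE → rest
flight=H84: origin='LAX' → outer ELSE → rest
flight=H94: origin='DEN' → outer ELSE → rest
flight=H96: origin='DEN' → outer ELSE → rest
flight=H97: origin='JFK' → inner[delay_min < 211] → T14
flight=H98: origin='MIA' → inner[dist_km >= 4443] → T12

rest, rest, rest, rest, rest, T12, rest, rest, rest, rest, rest, T14, T12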